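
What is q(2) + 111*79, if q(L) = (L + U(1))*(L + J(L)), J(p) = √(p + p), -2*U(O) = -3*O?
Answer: 8783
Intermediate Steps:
U(O) = 3*O/2 (U(O) = -(-3)*O/2 = 3*O/2)
J(p) = √2*√p (J(p) = √(2*p) = √2*√p)
q(L) = (3/2 + L)*(L + √2*√L) (q(L) = (L + (3/2)*1)*(L + √2*√L) = (L + 3/2)*(L + √2*√L) = (3/2 + L)*(L + √2*√L))
q(2) + 111*79 = (2² + (3/2)*2 + √2*2^(3/2) + 3*√2*√2/2) + 111*79 = (4 + 3 + √2*(2*√2) + 3) + 8769 = (4 + 3 + 4 + 3) + 8769 = 14 + 8769 = 8783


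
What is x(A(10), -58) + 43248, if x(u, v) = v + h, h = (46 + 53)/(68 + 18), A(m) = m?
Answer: 3714439/86 ≈ 43191.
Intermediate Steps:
h = 99/86 ≈ 1.1512
x(u, v) = 99/86 + v (x(u, v) = v + 99/86 = 99/86 + v)
x(A(10), -58) + 43248 = (99/86 - 58) + 43248 = -4889/86 + 43248 = 3714439/86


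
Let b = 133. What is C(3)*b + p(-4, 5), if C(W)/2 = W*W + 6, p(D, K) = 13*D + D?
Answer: 3934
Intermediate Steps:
p(D, K) = 14*D
C(W) = 12 + 2*W² (C(W) = 2*(W*W + 6) = 2*(W² + 6) = 2*(6 + W²) = 12 + 2*W²)
C(3)*b + p(-4, 5) = (12 + 2*3²)*133 + 14*(-4) = (12 + 2*9)*133 - 56 = (12 + 18)*133 - 56 = 30*133 - 56 = 3990 - 56 = 3934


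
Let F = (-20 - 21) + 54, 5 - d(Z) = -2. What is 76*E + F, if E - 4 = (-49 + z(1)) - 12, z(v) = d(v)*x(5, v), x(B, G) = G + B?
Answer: -1127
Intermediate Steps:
x(B, G) = B + G
d(Z) = 7 (d(Z) = 5 - 1*(-2) = 5 + 2 = 7)
z(v) = 35 + 7*v (z(v) = 7*(5 + v) = 35 + 7*v)
F = 13 (F = -41 + 54 = 13)
E = -15 (E = 4 + ((-49 + (35 + 7*1)) - 12) = 4 + ((-49 + (35 + 7)) - 12) = 4 + ((-49 + 42) - 12) = 4 + (-7 - 12) = 4 - 19 = -15)
76*E + F = 76*(-15) + 13 = -1140 + 13 = -1127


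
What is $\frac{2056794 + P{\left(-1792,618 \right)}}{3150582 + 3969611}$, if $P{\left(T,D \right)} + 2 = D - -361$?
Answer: $\frac{2057771}{7120193} \approx 0.289$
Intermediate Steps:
$P{\left(T,D \right)} = 359 + D$ ($P{\left(T,D \right)} = -2 + \left(D - -361\right) = -2 + \left(D + 361\right) = -2 + \left(361 + D\right) = 359 + D$)
$\frac{2056794 + P{\left(-1792,618 \right)}}{3150582 + 3969611} = \frac{2056794 + \left(359 + 618\right)}{3150582 + 3969611} = \frac{2056794 + 977}{7120193} = 2057771 \cdot \frac{1}{7120193} = \frac{2057771}{7120193}$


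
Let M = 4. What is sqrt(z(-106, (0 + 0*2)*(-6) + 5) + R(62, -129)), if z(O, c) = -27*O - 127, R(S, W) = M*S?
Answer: sqrt(2983) ≈ 54.617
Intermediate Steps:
R(S, W) = 4*S
z(O, c) = -127 - 27*O
sqrt(z(-106, (0 + 0*2)*(-6) + 5) + R(62, -129)) = sqrt((-127 - 27*(-106)) + 4*62) = sqrt((-127 + 2862) + 248) = sqrt(2735 + 248) = sqrt(2983)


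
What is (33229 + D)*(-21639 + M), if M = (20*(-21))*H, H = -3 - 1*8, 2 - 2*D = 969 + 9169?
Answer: -479272059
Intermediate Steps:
D = -5068 (D = 1 - (969 + 9169)/2 = 1 - ½*10138 = 1 - 5069 = -5068)
H = -11 (H = -3 - 8 = -11)
M = 4620 (M = (20*(-21))*(-11) = -420*(-11) = 4620)
(33229 + D)*(-21639 + M) = (33229 - 5068)*(-21639 + 4620) = 28161*(-17019) = -479272059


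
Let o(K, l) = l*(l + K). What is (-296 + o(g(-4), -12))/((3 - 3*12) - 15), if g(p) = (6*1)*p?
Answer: -17/6 ≈ -2.8333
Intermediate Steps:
g(p) = 6*p
o(K, l) = l*(K + l)
(-296 + o(g(-4), -12))/((3 - 3*12) - 15) = (-296 - 12*(6*(-4) - 12))/((3 - 3*12) - 15) = (-296 - 12*(-24 - 12))/((3 - 36) - 15) = (-296 - 12*(-36))/(-33 - 15) = (-296 + 432)/(-48) = 136*(-1/48) = -17/6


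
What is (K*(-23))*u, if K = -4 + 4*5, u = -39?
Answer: 14352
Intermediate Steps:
K = 16 (K = -4 + 20 = 16)
(K*(-23))*u = (16*(-23))*(-39) = -368*(-39) = 14352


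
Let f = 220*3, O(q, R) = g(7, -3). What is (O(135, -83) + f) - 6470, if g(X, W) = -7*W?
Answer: -5789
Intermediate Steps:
O(q, R) = 21 (O(q, R) = -7*(-3) = 21)
f = 660
(O(135, -83) + f) - 6470 = (21 + 660) - 6470 = 681 - 6470 = -5789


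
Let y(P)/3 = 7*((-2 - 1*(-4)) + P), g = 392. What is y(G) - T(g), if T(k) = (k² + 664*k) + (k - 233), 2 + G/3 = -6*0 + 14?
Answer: -413313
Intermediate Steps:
G = 36 (G = -6 + 3*(-6*0 + 14) = -6 + 3*(0 + 14) = -6 + 3*14 = -6 + 42 = 36)
y(P) = 42 + 21*P (y(P) = 3*(7*((-2 - 1*(-4)) + P)) = 3*(7*((-2 + 4) + P)) = 3*(7*(2 + P)) = 3*(14 + 7*P) = 42 + 21*P)
T(k) = -233 + k² + 665*k (T(k) = (k² + 664*k) + (-233 + k) = -233 + k² + 665*k)
y(G) - T(g) = (42 + 21*36) - (-233 + 392² + 665*392) = (42 + 756) - (-233 + 153664 + 260680) = 798 - 1*414111 = 798 - 414111 = -413313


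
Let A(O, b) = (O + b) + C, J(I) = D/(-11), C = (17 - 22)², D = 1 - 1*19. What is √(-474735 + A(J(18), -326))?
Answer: I*√57479158/11 ≈ 689.23*I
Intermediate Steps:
D = -18 (D = 1 - 19 = -18)
C = 25 (C = (-5)² = 25)
J(I) = 18/11 (J(I) = -18/(-11) = -18*(-1/11) = 18/11)
A(O, b) = 25 + O + b (A(O, b) = (O + b) + 25 = 25 + O + b)
√(-474735 + A(J(18), -326)) = √(-474735 + (25 + 18/11 - 326)) = √(-474735 - 3293/11) = √(-5225378/11) = I*√57479158/11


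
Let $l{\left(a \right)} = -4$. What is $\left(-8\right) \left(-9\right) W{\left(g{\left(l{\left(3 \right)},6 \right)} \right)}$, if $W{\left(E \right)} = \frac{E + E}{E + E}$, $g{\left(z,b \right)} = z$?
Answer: $72$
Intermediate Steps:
$W{\left(E \right)} = 1$ ($W{\left(E \right)} = \frac{2 E}{2 E} = 2 E \frac{1}{2 E} = 1$)
$\left(-8\right) \left(-9\right) W{\left(g{\left(l{\left(3 \right)},6 \right)} \right)} = \left(-8\right) \left(-9\right) 1 = 72 \cdot 1 = 72$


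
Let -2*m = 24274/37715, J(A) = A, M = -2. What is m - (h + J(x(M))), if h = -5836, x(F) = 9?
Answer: 219753168/37715 ≈ 5826.7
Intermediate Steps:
m = -12137/37715 ≈ -0.32181
m - (h + J(x(M))) = -12137/37715 - (-5836 + 9) = -12137/37715 - 1*(-5827) = -12137/37715 + 5827 = 219753168/37715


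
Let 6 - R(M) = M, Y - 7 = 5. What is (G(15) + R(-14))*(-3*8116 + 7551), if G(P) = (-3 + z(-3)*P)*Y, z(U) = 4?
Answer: -11825088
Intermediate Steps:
Y = 12 (Y = 7 + 5 = 12)
R(M) = 6 - M
G(P) = -36 + 48*P (G(P) = (-3 + 4*P)*12 = -36 + 48*P)
(G(15) + R(-14))*(-3*8116 + 7551) = ((-36 + 48*15) + (6 - 1*(-14)))*(-3*8116 + 7551) = ((-36 + 720) + (6 + 14))*(-24348 + 7551) = (684 + 20)*(-16797) = 704*(-16797) = -11825088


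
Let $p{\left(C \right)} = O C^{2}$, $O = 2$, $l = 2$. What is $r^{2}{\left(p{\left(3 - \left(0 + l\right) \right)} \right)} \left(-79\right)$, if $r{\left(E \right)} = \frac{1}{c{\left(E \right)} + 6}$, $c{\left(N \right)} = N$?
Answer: $- \frac{79}{64} \approx -1.2344$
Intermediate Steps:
$p{\left(C \right)} = 2 C^{2}$
$r{\left(E \right)} = \frac{1}{6 + E}$ ($r{\left(E \right)} = \frac{1}{E + 6} = \frac{1}{6 + E}$)
$r^{2}{\left(p{\left(3 - \left(0 + l\right) \right)} \right)} \left(-79\right) = \left(\frac{1}{6 + 2 \left(3 - \left(0 + 2\right)\right)^{2}}\right)^{2} \left(-79\right) = \left(\frac{1}{6 + 2 \left(3 - 2\right)^{2}}\right)^{2} \left(-79\right) = \left(\frac{1}{6 + 2 \cdot 1^{2}}\right)^{2} \left(-79\right) = \left(\frac{1}{6 + 2 \cdot 1}\right)^{2} \left(-79\right) = \left(\frac{1}{6 + 2}\right)^{2} \left(-79\right) = \left(\frac{1}{8}\right)^{2} \left(-79\right) = \frac{1}{64} \left(-79\right) = - \frac{79}{64}$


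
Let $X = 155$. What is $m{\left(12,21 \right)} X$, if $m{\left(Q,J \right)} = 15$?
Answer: $2325$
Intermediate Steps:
$m{\left(12,21 \right)} X = 15 \cdot 155 = 2325$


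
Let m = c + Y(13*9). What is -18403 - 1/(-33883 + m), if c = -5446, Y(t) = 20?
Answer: -723403526/39309 ≈ -18403.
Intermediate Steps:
m = -5426 (m = -5446 + 20 = -5426)
-18403 - 1/(-33883 + m) = -18403 - 1/(-33883 - 5426) = -18403 - 1/(-39309) = -18403 - 1*(-1/39309) = -18403 + 1/39309 = -723403526/39309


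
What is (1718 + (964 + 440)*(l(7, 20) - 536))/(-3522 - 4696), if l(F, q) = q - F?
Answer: 366287/4109 ≈ 89.143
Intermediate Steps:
(1718 + (964 + 440)*(l(7, 20) - 536))/(-3522 - 4696) = (1718 + (964 + 440)*((20 - 1*7) - 536))/(-3522 - 4696) = (1718 + 1404*((20 - 7) - 536))/(-8218) = (1718 + 1404*(13 - 536))*(-1/8218) = (1718 + 1404*(-523))*(-1/8218) = (1718 - 734292)*(-1/8218) = -732574*(-1/8218) = 366287/4109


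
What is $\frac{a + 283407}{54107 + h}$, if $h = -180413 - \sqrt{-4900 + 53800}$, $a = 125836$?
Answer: $- \frac{8614974393}{2658859456} + \frac{2046215 \sqrt{489}}{7976578368} \approx -3.2344$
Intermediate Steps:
$h = -180413 - 10 \sqrt{489}$ ($h = -180413 - \sqrt{48900} = -180413 - 10 \sqrt{489} \approx -1.8063 \cdot 10^{5}$)
$\frac{a + 283407}{54107 + h} = \frac{125836 + 283407}{54107 - \left(180413 + 10 \sqrt{489}\right)} = \frac{409243}{-126306 - 10 \sqrt{489}}$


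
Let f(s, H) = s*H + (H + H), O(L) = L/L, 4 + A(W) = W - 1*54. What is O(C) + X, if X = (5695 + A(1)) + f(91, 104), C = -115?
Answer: 15311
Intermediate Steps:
A(W) = -58 + W (A(W) = -4 + (W - 1*54) = -4 + (W - 54) = -4 + (-54 + W) = -58 + W)
O(L) = 1
f(s, H) = 2*H + H*s (f(s, H) = H*s + 2*H = 2*H + H*s)
X = 15310 (X = (5695 + (-58 + 1)) + 104*(2 + 91) = (5695 - 57) + 104*93 = 5638 + 9672 = 15310)
O(C) + X = 1 + 15310 = 15311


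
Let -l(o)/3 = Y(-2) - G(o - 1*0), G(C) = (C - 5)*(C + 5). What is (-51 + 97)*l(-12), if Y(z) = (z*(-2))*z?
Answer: 17526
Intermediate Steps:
Y(z) = -2*z² (Y(z) = (-2*z)*z = -2*z²)
G(C) = (-5 + C)*(5 + C)
l(o) = -51 + 3*o² (l(o) = -3*(-2*(-2)² - (-25 + (o - 1*0)²)) = -3*(-2*4 - (-25 + (o + 0)²)) = -3*(-8 - (-25 + o²)) = -3*(-8 + (25 - o²)) = -3*(17 - o²) = -51 + 3*o²)
(-51 + 97)*l(-12) = (-51 + 97)*(-51 + 3*(-12)²) = 46*(-51 + 3*144) = 46*(-51 + 432) = 46*381 = 17526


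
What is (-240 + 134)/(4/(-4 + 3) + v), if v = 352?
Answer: -53/174 ≈ -0.30460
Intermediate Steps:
(-240 + 134)/(4/(-4 + 3) + v) = (-240 + 134)/(4/(-4 + 3) + 352) = -106/(4/(-1) + 352) = -106/(4*(-1) + 352) = -106/(-4 + 352) = -106/348 = -106*1/348 = -53/174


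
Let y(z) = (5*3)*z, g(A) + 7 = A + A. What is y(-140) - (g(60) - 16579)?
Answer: 14366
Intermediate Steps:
g(A) = -7 + 2*A (g(A) = -7 + (A + A) = -7 + 2*A)
y(z) = 15*z
y(-140) - (g(60) - 16579) = 15*(-140) - ((-7 + 2*60) - 16579) = -2100 - ((-7 + 120) - 16579) = -2100 - (113 - 16579) = -2100 - 1*(-16466) = -2100 + 16466 = 14366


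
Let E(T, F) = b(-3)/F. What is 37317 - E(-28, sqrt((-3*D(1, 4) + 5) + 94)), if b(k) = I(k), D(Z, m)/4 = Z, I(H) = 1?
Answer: 37317 - sqrt(87)/87 ≈ 37317.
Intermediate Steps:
D(Z, m) = 4*Z
b(k) = 1
E(T, F) = 1/F
37317 - E(-28, sqrt((-3*D(1, 4) + 5) + 94)) = 37317 - 1/(sqrt((-12 + 5) + 94)) = 37317 - 1/(sqrt(-7 + 94)) = 37317 - 1/(sqrt(87)) = 37317 - sqrt(87)/87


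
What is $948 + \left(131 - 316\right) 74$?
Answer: $-12742$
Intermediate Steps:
$948 + \left(131 - 316\right) 74 = 948 - 13690 = -12742$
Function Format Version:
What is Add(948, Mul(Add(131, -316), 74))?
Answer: -12742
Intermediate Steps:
Add(948, Mul(Add(131, -316), 74)) = Add(948, Mul(-185, 74)) = Add(948, -13690) = -12742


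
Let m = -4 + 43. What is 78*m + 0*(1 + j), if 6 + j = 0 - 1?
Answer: 3042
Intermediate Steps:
j = -7 (j = -6 + (0 - 1) = -6 - 1 = -7)
m = 39
78*m + 0*(1 + j) = 78*39 + 0*(1 - 7) = 3042 + 0*(-6) = 3042 + 0 = 3042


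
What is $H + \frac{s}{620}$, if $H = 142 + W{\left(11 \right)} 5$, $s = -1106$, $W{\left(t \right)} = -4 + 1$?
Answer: $\frac{38817}{310} \approx 125.22$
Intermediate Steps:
$W{\left(t \right)} = -3$
$H = 127$ ($H = 142 - 15 = 127$)
$H + \frac{s}{620} = 127 - \frac{1106}{620} = 127 - \frac{553}{310} = \frac{38817}{310}$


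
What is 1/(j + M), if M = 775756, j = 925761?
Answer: 1/1701517 ≈ 5.8771e-7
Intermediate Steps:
1/(j + M) = 1/(925761 + 775756) = 1/1701517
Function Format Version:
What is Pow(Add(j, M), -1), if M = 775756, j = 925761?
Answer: Rational(1, 1701517) ≈ 5.8771e-7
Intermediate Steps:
Pow(Add(j, M), -1) = Pow(Add(925761, 775756), -1) = Pow(1701517, -1) = Rational(1, 1701517)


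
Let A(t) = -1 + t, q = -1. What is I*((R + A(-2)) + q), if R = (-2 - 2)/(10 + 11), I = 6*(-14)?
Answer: 352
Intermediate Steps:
I = -84
R = -4/21 ≈ -0.19048
I*((R + A(-2)) + q) = -84*((-4/21 + (-1 - 2)) - 1) = -84*((-4/21 - 3) - 1) = -84*(-67/21 - 1) = -84*(-88/21) = 352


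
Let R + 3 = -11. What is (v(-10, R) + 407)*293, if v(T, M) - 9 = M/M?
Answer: 122181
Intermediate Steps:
R = -14 (R = -3 - 11 = -14)
v(T, M) = 10 (v(T, M) = 9 + M/M = 9 + 1 = 10)
(v(-10, R) + 407)*293 = (10 + 407)*293 = 417*293 = 122181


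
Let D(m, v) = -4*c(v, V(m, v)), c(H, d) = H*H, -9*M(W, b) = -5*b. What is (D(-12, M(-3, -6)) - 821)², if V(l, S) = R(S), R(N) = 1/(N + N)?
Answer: 60668521/81 ≈ 7.4899e+5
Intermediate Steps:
R(N) = 1/(2*N)
V(l, S) = 1/(2*S)
M(W, b) = 5*b/9 (M(W, b) = -(-5)*b/9 = 5*b/9)
c(H, d) = H²
D(m, v) = -4*v²
(D(-12, M(-3, -6)) - 821)² = (-4*((5/9)*(-6))² - 821)² = (-4*(-10/3)² - 821)² = (-4*100/9 - 821)² = (-400/9 - 821)² = (-7789/9)² = 60668521/81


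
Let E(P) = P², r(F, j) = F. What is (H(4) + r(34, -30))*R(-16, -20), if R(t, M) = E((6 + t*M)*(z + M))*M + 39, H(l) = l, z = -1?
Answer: -35619462678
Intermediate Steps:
R(t, M) = 39 + M*(-1 + M)²*(6 + M*t)² (R(t, M) = ((6 + t*M)*(-1 + M))²*M + 39 = ((6 + M*t)*(-1 + M))²*M + 39 = ((-1 + M)*(6 + M*t))²*M + 39 = ((-1 + M)²*(6 + M*t)²)*M + 39 = M*(-1 + M)²*(6 + M*t)² + 39 = 39 + M*(-1 + M)²*(6 + M*t)²)
(H(4) + r(34, -30))*R(-16, -20) = (4 + 34)*(39 - 20*(-6 + 6*(-20) - 16*(-20)² - 1*(-20)*(-16))²) = 38*(39 - 20*(-6 - 120 - 16*400 - 320)²) = 38*(39 - 20*(-6 - 120 - 6400 - 320)²) = 38*(39 - 20*(-6846)²) = 38*(39 - 20*46867716) = 38*(39 - 937354320) = 38*(-937354281) = -35619462678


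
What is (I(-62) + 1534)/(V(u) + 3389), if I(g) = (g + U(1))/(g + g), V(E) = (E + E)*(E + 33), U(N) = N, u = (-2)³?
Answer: 190277/370636 ≈ 0.51338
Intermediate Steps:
u = -8
V(E) = 2*E*(33 + E) (V(E) = (2*E)*(33 + E) = 2*E*(33 + E))
I(g) = (1 + g)/(2*g) (I(g) = (g + 1)/(g + g) = (1 + g)/((2*g)) = (1 + g)*(1/(2*g)) = (1 + g)/(2*g))
(I(-62) + 1534)/(V(u) + 3389) = ((½)*(1 - 62)/(-62) + 1534)/(2*(-8)*(33 - 8) + 3389) = ((½)*(-1/62)*(-61) + 1534)/(2*(-8)*25 + 3389) = (61/124 + 1534)/(-400 + 3389) = (190277/124)/2989 = (190277/124)*(1/2989) = 190277/370636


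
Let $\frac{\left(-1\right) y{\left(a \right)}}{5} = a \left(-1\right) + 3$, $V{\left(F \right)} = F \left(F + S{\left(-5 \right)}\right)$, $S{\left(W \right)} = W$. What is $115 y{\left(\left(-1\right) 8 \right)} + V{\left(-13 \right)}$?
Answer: $-6091$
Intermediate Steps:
$V{\left(F \right)} = F \left(-5 + F\right)$ ($V{\left(F \right)} = F \left(F - 5\right) = F \left(-5 + F\right)$)
$y{\left(a \right)} = -15 + 5 a$ ($y{\left(a \right)} = - 5 \left(a \left(-1\right) + 3\right) = - 5 \left(- a + 3\right) = - 5 \left(3 - a\right) = -15 + 5 a$)
$115 y{\left(\left(-1\right) 8 \right)} + V{\left(-13 \right)} = 115 \left(-15 + 5 \left(\left(-1\right) 8\right)\right) - 13 \left(-5 - 13\right) = 115 \left(-15 + 5 \left(-8\right)\right) - -234 = 115 \left(-15 - 40\right) + 234 = 115 \left(-55\right) + 234 = -6325 + 234 = -6091$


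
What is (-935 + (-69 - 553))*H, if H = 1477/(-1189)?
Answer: 2299689/1189 ≈ 1934.1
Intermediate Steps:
H = -1477/1189 (H = 1477*(-1/1189) = -1477/1189 ≈ -1.2422)
(-935 + (-69 - 553))*H = (-935 + (-69 - 553))*(-1477/1189) = (-935 - 622)*(-1477/1189) = -1557*(-1477/1189) = 2299689/1189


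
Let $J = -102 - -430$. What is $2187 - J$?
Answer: $1859$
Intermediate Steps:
$J = 328$ ($J = -102 + 430 = 328$)
$2187 - J = 2187 - 328 = 1859$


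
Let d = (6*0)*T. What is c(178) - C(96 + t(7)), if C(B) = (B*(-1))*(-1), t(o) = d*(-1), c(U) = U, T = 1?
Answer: 82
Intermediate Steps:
d = 0 (d = (6*0)*1 = 0*1 = 0)
t(o) = 0 (t(o) = 0*(-1) = 0)
C(B) = B (C(B) = -B*(-1) = B)
c(178) - C(96 + t(7)) = 178 - (96 + 0) = 178 - 1*96 = 178 - 96 = 82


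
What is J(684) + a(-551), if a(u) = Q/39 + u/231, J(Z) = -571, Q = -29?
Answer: -574703/1001 ≈ -574.13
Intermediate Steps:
a(u) = -29/39 + u/231
J(684) + a(-551) = -571 + (-29/39 + (1/231)*(-551)) = -571 + (-29/39 - 551/231) = -571 - 3132/1001 = -574703/1001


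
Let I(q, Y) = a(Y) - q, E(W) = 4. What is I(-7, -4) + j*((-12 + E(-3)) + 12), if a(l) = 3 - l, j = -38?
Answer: -138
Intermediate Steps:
I(q, Y) = 3 - Y - q (I(q, Y) = (3 - Y) - q = 3 - Y - q)
I(-7, -4) + j*((-12 + E(-3)) + 12) = (3 - 1*(-4) - 1*(-7)) - 38*((-12 + 4) + 12) = (3 + 4 + 7) - 38*(-8 + 12) = 14 - 38*4 = 14 - 152 = -138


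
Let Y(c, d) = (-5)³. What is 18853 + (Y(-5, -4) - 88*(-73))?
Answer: 25152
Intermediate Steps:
Y(c, d) = -125
18853 + (Y(-5, -4) - 88*(-73)) = 18853 + (-125 - 88*(-73)) = 18853 + (-125 + 6424) = 18853 + 6299 = 25152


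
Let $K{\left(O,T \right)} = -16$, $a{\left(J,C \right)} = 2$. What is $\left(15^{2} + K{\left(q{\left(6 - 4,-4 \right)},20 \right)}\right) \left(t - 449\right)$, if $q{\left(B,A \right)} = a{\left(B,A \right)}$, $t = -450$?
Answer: $-187891$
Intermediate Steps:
$q{\left(B,A \right)} = 2$
$\left(15^{2} + K{\left(q{\left(6 - 4,-4 \right)},20 \right)}\right) \left(t - 449\right) = \left(15^{2} - 16\right) \left(-450 - 449\right) = \left(225 - 16\right) \left(-899\right) = 209 \left(-899\right) = -187891$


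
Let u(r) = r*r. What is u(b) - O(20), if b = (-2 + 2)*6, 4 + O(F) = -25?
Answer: 29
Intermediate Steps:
O(F) = -29 (O(F) = -4 - 25 = -29)
b = 0 (b = 0*6 = 0)
u(r) = r**2
u(b) - O(20) = 0**2 - 1*(-29) = 0 + 29 = 29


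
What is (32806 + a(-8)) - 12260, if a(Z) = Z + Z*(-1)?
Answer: 20546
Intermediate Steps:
a(Z) = 0 (a(Z) = Z - Z = 0)
(32806 + a(-8)) - 12260 = (32806 + 0) - 12260 = 32806 - 12260 = 20546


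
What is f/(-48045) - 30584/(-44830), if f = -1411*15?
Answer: 80607841/71795245 ≈ 1.1227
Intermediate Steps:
f = -21165
f/(-48045) - 30584/(-44830) = -21165/(-48045) - 30584/(-44830) = -21165*(-1/48045) - 30584*(-1/44830) = 1411/3203 + 15292/22415 = 80607841/71795245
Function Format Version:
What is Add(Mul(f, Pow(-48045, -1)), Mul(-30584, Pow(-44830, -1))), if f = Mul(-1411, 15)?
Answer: Rational(80607841, 71795245) ≈ 1.1227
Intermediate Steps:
f = -21165
Add(Mul(f, Pow(-48045, -1)), Mul(-30584, Pow(-44830, -1))) = Add(Mul(-21165, Pow(-48045, -1)), Mul(-30584, Pow(-44830, -1))) = Add(Mul(-21165, Rational(-1, 48045)), Mul(-30584, Rational(-1, 44830))) = Add(Rational(1411, 3203), Rational(15292, 22415)) = Rational(80607841, 71795245)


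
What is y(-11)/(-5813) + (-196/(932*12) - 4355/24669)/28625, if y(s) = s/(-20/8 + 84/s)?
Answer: -165051733819313/853135745227033500 ≈ -0.00019346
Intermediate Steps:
y(s) = s/(-5/2 + 84/s) (y(s) = s/(-20*⅛ + 84/s) = s/(-5/2 + 84/s))
y(-11)/(-5813) + (-196/(932*12) - 4355/24669)/28625 = -2*(-11)²/(-168 + 5*(-11))/(-5813) + (-196/(932*12) - 4355/24669)/28625 = -2*121/(-168 - 55)*(-1/5813) + (-196/11184 - 4355*1/24669)*(1/28625) = -2*121/(-223)*(-1/5813) + (-196*1/11184 - 4355/24669)*(1/28625) = -2*121*(-1/223)*(-1/5813) + (-49/2796 - 4355/24669)*(1/28625) = (242/223)*(-1/5813) - 4461787/22991508*1/28625 = -242/1296299 - 4461787/658131916500 = -165051733819313/853135745227033500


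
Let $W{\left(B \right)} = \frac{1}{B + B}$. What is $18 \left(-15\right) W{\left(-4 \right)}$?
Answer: $\frac{135}{4} \approx 33.75$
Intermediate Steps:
$W{\left(B \right)} = \frac{1}{2 B}$
$18 \left(-15\right) W{\left(-4 \right)} = 18 \left(-15\right) \frac{1}{2 \left(-4\right)} = - 270 \cdot \frac{1}{2} \left(- \frac{1}{4}\right) = \left(-270\right) \left(- \frac{1}{8}\right) = \frac{135}{4}$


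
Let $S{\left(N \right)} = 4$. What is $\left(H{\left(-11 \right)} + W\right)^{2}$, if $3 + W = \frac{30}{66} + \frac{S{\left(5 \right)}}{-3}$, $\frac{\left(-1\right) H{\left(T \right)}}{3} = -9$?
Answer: $\frac{582169}{1089} \approx 534.59$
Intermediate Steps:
$H{\left(T \right)} = 27$ ($H{\left(T \right)} = \left(-3\right) \left(-9\right) = 27$)
$W = - \frac{128}{33}$ ($W = -3 + \left(\frac{30}{66} + \frac{4}{-3}\right) = -3 + \left(30 \cdot \frac{1}{66} + 4 \left(- \frac{1}{3}\right)\right) = -3 + \left(\frac{5}{11} - \frac{4}{3}\right) = -3 - \frac{29}{33} = - \frac{128}{33} \approx -3.8788$)
$\left(H{\left(-11 \right)} + W\right)^{2} = \left(27 - \frac{128}{33}\right)^{2} = \left(\frac{763}{33}\right)^{2} = \frac{582169}{1089}$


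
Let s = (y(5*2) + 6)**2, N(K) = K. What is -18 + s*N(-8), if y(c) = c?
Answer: -2066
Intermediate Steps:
s = 256 (s = (5*2 + 6)**2 = (10 + 6)**2 = 16**2 = 256)
-18 + s*N(-8) = -18 + 256*(-8) = -18 - 2048 = -2066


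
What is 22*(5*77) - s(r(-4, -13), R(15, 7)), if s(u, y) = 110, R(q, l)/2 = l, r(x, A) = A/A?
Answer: 8360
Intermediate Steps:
r(x, A) = 1
R(q, l) = 2*l
22*(5*77) - s(r(-4, -13), R(15, 7)) = 22*(5*77) - 1*110 = 22*385 - 110 = 8470 - 110 = 8360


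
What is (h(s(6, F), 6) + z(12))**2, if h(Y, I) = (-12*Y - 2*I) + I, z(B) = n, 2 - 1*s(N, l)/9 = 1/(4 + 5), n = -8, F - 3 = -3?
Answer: 47524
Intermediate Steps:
F = 0 (F = 3 - 3 = 0)
s(N, l) = 17 (s(N, l) = 18 - 9/(4 + 5) = 18 - 9/9 = 18 - 9*1/9 = 18 - 1 = 17)
z(B) = -8
h(Y, I) = -I - 12*Y
(h(s(6, F), 6) + z(12))**2 = ((-1*6 - 12*17) - 8)**2 = ((-6 - 204) - 8)**2 = (-210 - 8)**2 = (-218)**2 = 47524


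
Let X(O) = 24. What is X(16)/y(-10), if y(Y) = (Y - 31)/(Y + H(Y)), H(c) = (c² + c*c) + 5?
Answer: -4680/41 ≈ -114.15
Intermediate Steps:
H(c) = 5 + 2*c² (H(c) = (c² + c²) + 5 = 2*c² + 5 = 5 + 2*c²)
y(Y) = (-31 + Y)/(5 + Y + 2*Y²) (y(Y) = (Y - 31)/(Y + (5 + 2*Y²)) = (-31 + Y)/(5 + Y + 2*Y²))
X(16)/y(-10) = 24/(((-31 - 10)/(5 - 10 + 2*(-10)²))) = 24/((-41/(5 - 10 + 2*100))) = 24/((-41/(5 - 10 + 200))) = 24/((-41/195)) = 24/(((1/195)*(-41))) = 24/(-41/195) = 24*(-195/41) = -4680/41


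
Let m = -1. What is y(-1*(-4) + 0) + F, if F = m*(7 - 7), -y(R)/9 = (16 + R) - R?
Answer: -144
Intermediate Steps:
y(R) = -144 (y(R) = -9*((16 + R) - R) = -9*16 = -144)
F = 0 (F = -(7 - 7) = -1*0 = 0)
y(-1*(-4) + 0) + F = -144 + 0 = -144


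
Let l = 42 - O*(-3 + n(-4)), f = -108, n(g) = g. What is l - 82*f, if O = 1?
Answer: 8905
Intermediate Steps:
l = 49 (l = 42 - (-3 - 4) = 42 - (-7) = 42 - 1*(-7) = 42 + 7 = 49)
l - 82*f = 49 - 82*(-108) = 49 + 8856 = 8905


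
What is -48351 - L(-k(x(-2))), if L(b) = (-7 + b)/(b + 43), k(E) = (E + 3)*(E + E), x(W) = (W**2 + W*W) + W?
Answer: -628586/13 ≈ -48353.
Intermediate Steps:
x(W) = W + 2*W**2 (x(W) = (W**2 + W**2) + W = 2*W**2 + W = W + 2*W**2)
k(E) = 2*E*(3 + E) (k(E) = (3 + E)*(2*E) = 2*E*(3 + E))
L(b) = (-7 + b)/(43 + b)
-48351 - L(-k(x(-2))) = -48351 - (-7 - 2*(-2*(1 + 2*(-2)))*(3 - 2*(1 + 2*(-2))))/(43 - 2*(-2*(1 + 2*(-2)))*(3 - 2*(1 + 2*(-2)))) = -48351 - (-7 - 2*(-2*(1 - 4))*(3 - 2*(1 - 4)))/(43 - 2*(-2*(1 - 4))*(3 - 2*(1 - 4))) = -48351 - (-7 - 2*(-2*(-3))*(3 - 2*(-3)))/(43 - 2*(-2*(-3))*(3 - 2*(-3))) = -48351 - (-7 - 2*6*(3 + 6))/(43 - 2*6*(3 + 6)) = -48351 - (-7 - 2*6*9)/(43 - 2*6*9) = -48351 - (-7 - 1*108)/(43 - 1*108) = -48351 - (-7 - 108)/(43 - 108) = -48351 - (-115)/(-65) = -48351 - (-1)*(-115)/65 = -48351 - 1*23/13 = -48351 - 23/13 = -628586/13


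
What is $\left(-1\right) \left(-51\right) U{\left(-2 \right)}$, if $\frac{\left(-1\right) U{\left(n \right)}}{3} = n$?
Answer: $306$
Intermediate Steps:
$U{\left(n \right)} = - 3 n$
$\left(-1\right) \left(-51\right) U{\left(-2 \right)} = \left(-1\right) \left(-51\right) \left(\left(-3\right) \left(-2\right)\right) = 51 \cdot 6 = 306$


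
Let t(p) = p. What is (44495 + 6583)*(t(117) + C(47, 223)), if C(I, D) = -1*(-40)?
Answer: 8019246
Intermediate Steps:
C(I, D) = 40
(44495 + 6583)*(t(117) + C(47, 223)) = (44495 + 6583)*(117 + 40) = 51078*157 = 8019246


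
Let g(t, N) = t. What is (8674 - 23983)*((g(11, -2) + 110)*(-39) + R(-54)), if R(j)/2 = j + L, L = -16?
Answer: 74386431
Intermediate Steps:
R(j) = -32 + 2*j (R(j) = 2*(j - 16) = 2*(-16 + j) = -32 + 2*j)
(8674 - 23983)*((g(11, -2) + 110)*(-39) + R(-54)) = (8674 - 23983)*((11 + 110)*(-39) + (-32 + 2*(-54))) = -15309*(121*(-39) + (-32 - 108)) = -15309*(-4719 - 140) = -15309*(-4859) = 74386431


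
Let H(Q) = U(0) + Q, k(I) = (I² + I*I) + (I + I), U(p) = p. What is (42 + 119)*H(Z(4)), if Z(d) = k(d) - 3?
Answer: 5957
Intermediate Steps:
k(I) = 2*I + 2*I² (k(I) = (I² + I²) + 2*I = 2*I² + 2*I = 2*I + 2*I²)
Z(d) = -3 + 2*d*(1 + d) (Z(d) = 2*d*(1 + d) - 3 = -3 + 2*d*(1 + d))
H(Q) = Q (H(Q) = 0 + Q = Q)
(42 + 119)*H(Z(4)) = (42 + 119)*(-3 + 2*4*(1 + 4)) = 161*(-3 + 2*4*5) = 161*(-3 + 40) = 161*37 = 5957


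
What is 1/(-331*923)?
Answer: -1/305513 ≈ -3.2732e-6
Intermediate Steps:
1/(-331*923) = -1/331*1/923 = -1/305513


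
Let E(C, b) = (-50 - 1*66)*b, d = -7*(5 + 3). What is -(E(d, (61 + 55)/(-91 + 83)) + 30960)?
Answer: -32642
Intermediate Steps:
d = -56 (d = -7*8 = -56)
E(C, b) = -116*b (E(C, b) = (-50 - 66)*b = -116*b)
-(E(d, (61 + 55)/(-91 + 83)) + 30960) = -(-116*(61 + 55)/(-91 + 83) + 30960) = -(-13456/(-8) + 30960) = -(-13456*(-1)/8 + 30960) = -(-116*(-29/2) + 30960) = -(1682 + 30960) = -1*32642 = -32642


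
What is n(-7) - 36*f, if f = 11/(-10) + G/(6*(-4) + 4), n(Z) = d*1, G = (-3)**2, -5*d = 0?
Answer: 279/5 ≈ 55.800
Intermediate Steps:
d = 0 (d = -1/5*0 = 0)
G = 9
n(Z) = 0 (n(Z) = 0*1 = 0)
f = -31/20 (f = 11/(-10) + 9/(6*(-4) + 4) = 11*(-1/10) + 9/(-24 + 4) = -11/10 + 9/(-20) = -11/10 + 9*(-1/20) = -11/10 - 9/20 = -31/20 ≈ -1.5500)
n(-7) - 36*f = 0 - 36*(-31/20) = 0 + 279/5 = 279/5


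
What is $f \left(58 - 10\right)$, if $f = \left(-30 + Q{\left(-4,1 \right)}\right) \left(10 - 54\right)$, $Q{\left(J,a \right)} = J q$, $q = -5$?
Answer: $21120$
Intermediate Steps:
$Q{\left(J,a \right)} = - 5 J$ ($Q{\left(J,a \right)} = J \left(-5\right) = - 5 J$)
$f = 440$ ($f = \left(-30 - -20\right) \left(10 - 54\right) = \left(-30 + 20\right) \left(-44\right) = \left(-10\right) \left(-44\right) = 440$)
$f \left(58 - 10\right) = 440 \left(58 - 10\right) = 440 \cdot 48 = 21120$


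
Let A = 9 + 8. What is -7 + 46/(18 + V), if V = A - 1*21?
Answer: -26/7 ≈ -3.7143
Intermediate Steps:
A = 17
V = -4 (V = 17 - 1*21 = 17 - 21 = -4)
-7 + 46/(18 + V) = -7 + 46/(18 - 4) = -7 + 46/14 = -7 + (1/14)*46 = -7 + 23/7 = -26/7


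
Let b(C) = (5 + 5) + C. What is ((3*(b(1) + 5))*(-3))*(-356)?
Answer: 51264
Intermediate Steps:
b(C) = 10 + C
((3*(b(1) + 5))*(-3))*(-356) = ((3*((10 + 1) + 5))*(-3))*(-356) = ((3*(11 + 5))*(-3))*(-356) = ((3*16)*(-3))*(-356) = (48*(-3))*(-356) = -144*(-356) = 51264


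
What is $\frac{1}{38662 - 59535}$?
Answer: $- \frac{1}{20873} \approx -4.7909 \cdot 10^{-5}$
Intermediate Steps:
$\frac{1}{38662 - 59535} = \frac{1}{-20873} = - \frac{1}{20873}$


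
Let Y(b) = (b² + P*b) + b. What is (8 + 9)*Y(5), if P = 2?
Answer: 680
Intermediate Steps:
Y(b) = b² + 3*b (Y(b) = (b² + 2*b) + b = b² + 3*b)
(8 + 9)*Y(5) = (8 + 9)*(5*(3 + 5)) = 17*(5*8) = 17*40 = 680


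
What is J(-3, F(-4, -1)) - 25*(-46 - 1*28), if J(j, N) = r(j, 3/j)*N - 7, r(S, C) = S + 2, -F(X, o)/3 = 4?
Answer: 1855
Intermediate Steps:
F(X, o) = -12 (F(X, o) = -3*4 = -12)
r(S, C) = 2 + S
J(j, N) = -7 + N*(2 + j) (J(j, N) = (2 + j)*N - 7 = N*(2 + j) - 7 = -7 + N*(2 + j))
J(-3, F(-4, -1)) - 25*(-46 - 1*28) = (-7 - 12*(2 - 3)) - 25*(-46 - 1*28) = (-7 - 12*(-1)) - 25*(-46 - 28) = (-7 + 12) - 25*(-74) = 5 + 1850 = 1855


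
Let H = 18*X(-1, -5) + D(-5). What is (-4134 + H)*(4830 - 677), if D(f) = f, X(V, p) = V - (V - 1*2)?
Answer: -17039759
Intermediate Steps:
X(V, p) = 2 (X(V, p) = V - (V - 2) = V - (-2 + V) = V + (2 - V) = 2)
H = 31 (H = 18*2 - 5 = 36 - 5 = 31)
(-4134 + H)*(4830 - 677) = (-4134 + 31)*(4830 - 677) = -4103*4153 = -17039759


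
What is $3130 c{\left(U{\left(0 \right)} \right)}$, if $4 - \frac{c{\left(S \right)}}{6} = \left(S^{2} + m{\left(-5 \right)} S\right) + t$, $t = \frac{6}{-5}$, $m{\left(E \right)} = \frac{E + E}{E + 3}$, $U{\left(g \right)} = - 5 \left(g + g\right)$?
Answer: $97656$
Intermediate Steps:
$U{\left(g \right)} = - 10 g$ ($U{\left(g \right)} = - 5 \cdot 2 g = - 10 g$)
$m{\left(E \right)} = \frac{2 E}{3 + E}$
$t = - \frac{6}{5}$ ($t = 6 \left(- \frac{1}{5}\right) = - \frac{6}{5} \approx -1.2$)
$c{\left(S \right)} = \frac{156}{5} - 30 S - 6 S^{2}$ ($c{\left(S \right)} = 24 - 6 \left(\left(S^{2} + 2 \left(-5\right) \frac{1}{3 - 5} S\right) - \frac{6}{5}\right) = 24 - 6 \left(\left(S^{2} + 2 \left(-5\right) \frac{1}{-2} S\right) - \frac{6}{5}\right) = 24 - 6 \left(\left(S^{2} + 2 \left(-5\right) \left(- \frac{1}{2}\right) S\right) - \frac{6}{5}\right) = 24 - 6 \left(\left(S^{2} + 5 S\right) - \frac{6}{5}\right) = 24 - 6 \left(- \frac{6}{5} + S^{2} + 5 S\right) = 24 - \left(- \frac{36}{5} + 6 S^{2} + 30 S\right) = \frac{156}{5} - 30 S - 6 S^{2}$)
$3130 c{\left(U{\left(0 \right)} \right)} = 3130 \left(\frac{156}{5} - 30 \left(\left(-10\right) 0\right) - 6 \left(\left(-10\right) 0\right)^{2}\right) = 3130 \left(\frac{156}{5} - 0 - 6 \cdot 0^{2}\right) = 3130 \left(\frac{156}{5} + 0 - 0\right) = 3130 \left(\frac{156}{5} + 0 + 0\right) = 3130 \cdot \frac{156}{5} = 97656$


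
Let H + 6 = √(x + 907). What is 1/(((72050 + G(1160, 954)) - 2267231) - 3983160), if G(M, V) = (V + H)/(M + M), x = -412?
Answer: -3694922266560/22828488221478892121 - 2320*√55/68485464664436676363 ≈ -1.6186e-7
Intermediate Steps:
H = -6 + 3*√55 (H = -6 + √(-412 + 907) = -6 + √495 = -6 + 3*√55 ≈ 16.249)
G(M, V) = (-6 + V + 3*√55)/(2*M) (G(M, V) = (V + (-6 + 3*√55))/(M + M) = (-6 + V + 3*√55)/((2*M)) = (-6 + V + 3*√55)*(1/(2*M)) = (-6 + V + 3*√55)/(2*M))
1/(((72050 + G(1160, 954)) - 2267231) - 3983160) = 1/(((72050 + (½)*(-6 + 954 + 3*√55)/1160) - 2267231) - 3983160) = 1/(((72050 + (½)*(1/1160)*(948 + 3*√55)) - 2267231) - 3983160) = 1/(((72050 + (237/580 + 3*√55/2320)) - 2267231) - 3983160) = 1/(((41789237/580 + 3*√55/2320) - 2267231) - 3983160) = 1/((-1273204743/580 + 3*√55/2320) - 3983160) = 1/(-3583437543/580 + 3*√55/2320)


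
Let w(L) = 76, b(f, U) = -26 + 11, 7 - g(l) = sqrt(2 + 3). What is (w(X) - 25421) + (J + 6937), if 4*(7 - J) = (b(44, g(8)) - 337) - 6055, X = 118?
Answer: -67197/4 ≈ -16799.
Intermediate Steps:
g(l) = 7 - sqrt(5) (g(l) = 7 - sqrt(2 + 3) = 7 - sqrt(5))
b(f, U) = -15
J = 6435/4 (J = 7 - ((-15 - 337) - 6055)/4 = 7 - (-352 - 6055)/4 = 7 - 1/4*(-6407) = 7 + 6407/4 = 6435/4 ≈ 1608.8)
(w(X) - 25421) + (J + 6937) = (76 - 25421) + (6435/4 + 6937) = -25345 + 34183/4 = -67197/4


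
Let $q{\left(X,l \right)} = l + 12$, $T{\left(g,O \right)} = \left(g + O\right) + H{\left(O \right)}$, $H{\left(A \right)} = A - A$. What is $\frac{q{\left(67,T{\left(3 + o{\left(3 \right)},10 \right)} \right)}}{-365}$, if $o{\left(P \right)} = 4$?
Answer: $- \frac{29}{365} \approx -0.079452$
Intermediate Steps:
$H{\left(A \right)} = 0$
$T{\left(g,O \right)} = O + g$ ($T{\left(g,O \right)} = \left(g + O\right) + 0 = \left(O + g\right) + 0 = O + g$)
$q{\left(X,l \right)} = 12 + l$
$\frac{q{\left(67,T{\left(3 + o{\left(3 \right)},10 \right)} \right)}}{-365} = \frac{12 + \left(10 + \left(3 + 4\right)\right)}{-365} = \left(12 + \left(10 + 7\right)\right) \left(- \frac{1}{365}\right) = \left(12 + 17\right) \left(- \frac{1}{365}\right) = 29 \left(- \frac{1}{365}\right) = - \frac{29}{365}$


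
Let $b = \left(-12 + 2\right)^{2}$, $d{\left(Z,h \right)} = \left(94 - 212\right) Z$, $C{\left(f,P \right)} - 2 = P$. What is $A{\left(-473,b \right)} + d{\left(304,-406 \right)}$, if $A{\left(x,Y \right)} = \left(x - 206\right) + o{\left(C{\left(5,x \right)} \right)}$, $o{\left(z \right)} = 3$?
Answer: $-36548$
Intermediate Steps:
$C{\left(f,P \right)} = 2 + P$
$d{\left(Z,h \right)} = - 118 Z$ ($d{\left(Z,h \right)} = \left(94 - 212\right) Z = - 118 Z$)
$b = 100$ ($b = \left(-10\right)^{2} = 100$)
$A{\left(x,Y \right)} = -203 + x$ ($A{\left(x,Y \right)} = \left(x - 206\right) + 3 = \left(-206 + x\right) + 3 = -203 + x$)
$A{\left(-473,b \right)} + d{\left(304,-406 \right)} = \left(-203 - 473\right) - 35872 = -676 - 35872 = -36548$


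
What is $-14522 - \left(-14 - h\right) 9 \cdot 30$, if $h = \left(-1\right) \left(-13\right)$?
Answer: $-7232$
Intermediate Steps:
$h = 13$
$-14522 - \left(-14 - h\right) 9 \cdot 30 = -14522 - \left(-14 - 13\right) 9 \cdot 30 = -14522 - \left(-27\right) 9 \cdot 30 = -14522 - \left(-243\right) 30 = -14522 - -7290 = -14522 + 7290 = -7232$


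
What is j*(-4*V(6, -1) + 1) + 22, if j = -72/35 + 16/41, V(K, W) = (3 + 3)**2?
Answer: 373626/1435 ≈ 260.37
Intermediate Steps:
V(K, W) = 36 (V(K, W) = 6**2 = 36)
j = -2392/1435 (j = -72*1/35 + 16*(1/41) = -72/35 + 16/41 = -2392/1435 ≈ -1.6669)
j*(-4*V(6, -1) + 1) + 22 = -2392*(-4*36 + 1)/1435 + 22 = -2392*(-144 + 1)/1435 + 22 = -2392/1435*(-143) + 22 = 342056/1435 + 22 = 373626/1435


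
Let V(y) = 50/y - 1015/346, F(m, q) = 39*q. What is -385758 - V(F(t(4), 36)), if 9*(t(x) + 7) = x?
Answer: -23424207064/60723 ≈ -3.8576e+5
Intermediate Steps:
t(x) = -7 + x/9
V(y) = -1015/346 + 50/y (V(y) = 50/y - 1015*1/346 = 50/y - 1015/346 = -1015/346 + 50/y)
-385758 - V(F(t(4), 36)) = -385758 - (-1015/346 + 50/((39*36))) = -385758 - (-1015/346 + 50/1404) = -385758 - (-1015/346 + 50*(1/1404)) = -385758 - (-1015/346 + 25/702) = -385758 - 1*(-175970/60723) = -385758 + 175970/60723 = -23424207064/60723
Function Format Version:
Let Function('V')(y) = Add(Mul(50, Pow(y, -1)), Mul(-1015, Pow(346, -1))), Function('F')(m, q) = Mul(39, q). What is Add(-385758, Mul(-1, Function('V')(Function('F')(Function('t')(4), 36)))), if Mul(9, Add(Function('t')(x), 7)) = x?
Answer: Rational(-23424207064, 60723) ≈ -3.8576e+5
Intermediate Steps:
Function('t')(x) = Add(-7, Mul(Rational(1, 9), x))
Function('V')(y) = Add(Rational(-1015, 346), Mul(50, Pow(y, -1))) (Function('V')(y) = Add(Mul(50, Pow(y, -1)), Mul(-1015, Rational(1, 346))) = Add(Mul(50, Pow(y, -1)), Rational(-1015, 346)) = Add(Rational(-1015, 346), Mul(50, Pow(y, -1))))
Add(-385758, Mul(-1, Function('V')(Function('F')(Function('t')(4), 36)))) = Add(-385758, Mul(-1, Add(Rational(-1015, 346), Mul(50, Pow(Mul(39, 36), -1))))) = Add(-385758, Mul(-1, Add(Rational(-1015, 346), Mul(50, Pow(1404, -1))))) = Add(-385758, Mul(-1, Add(Rational(-1015, 346), Mul(50, Rational(1, 1404))))) = Add(-385758, Mul(-1, Add(Rational(-1015, 346), Rational(25, 702)))) = Add(-385758, Mul(-1, Rational(-175970, 60723))) = Add(-385758, Rational(175970, 60723)) = Rational(-23424207064, 60723)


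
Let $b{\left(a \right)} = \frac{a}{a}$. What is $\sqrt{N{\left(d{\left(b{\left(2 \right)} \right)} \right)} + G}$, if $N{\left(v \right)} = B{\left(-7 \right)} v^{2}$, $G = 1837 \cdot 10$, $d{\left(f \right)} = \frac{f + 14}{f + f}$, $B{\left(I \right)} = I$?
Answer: $\frac{\sqrt{71905}}{2} \approx 134.08$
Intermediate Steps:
$b{\left(a \right)} = 1$
$d{\left(f \right)} = \frac{14 + f}{2 f}$
$G = 18370$
$N{\left(v \right)} = - 7 v^{2}$
$\sqrt{N{\left(d{\left(b{\left(2 \right)} \right)} \right)} + G} = \sqrt{- 7 \left(\frac{14 + 1}{2 \cdot 1}\right)^{2} + 18370} = \sqrt{- 7 \left(\frac{1}{2} \cdot 1 \cdot 15\right)^{2} + 18370} = \sqrt{- 7 \left(\frac{15}{2}\right)^{2} + 18370} = \sqrt{\left(-7\right) \frac{225}{4} + 18370} = \sqrt{- \frac{1575}{4} + 18370} = \sqrt{\frac{71905}{4}} = \frac{\sqrt{71905}}{2}$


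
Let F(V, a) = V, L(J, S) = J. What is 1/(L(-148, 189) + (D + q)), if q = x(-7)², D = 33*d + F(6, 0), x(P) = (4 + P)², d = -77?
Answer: -1/2602 ≈ -0.00038432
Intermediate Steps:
D = -2535 (D = 33*(-77) + 6 = -2541 + 6 = -2535)
q = 81 (q = ((4 - 7)²)² = ((-3)²)² = 9² = 81)
1/(L(-148, 189) + (D + q)) = 1/(-148 + (-2535 + 81)) = 1/(-148 - 2454) = 1/(-2602) = -1/2602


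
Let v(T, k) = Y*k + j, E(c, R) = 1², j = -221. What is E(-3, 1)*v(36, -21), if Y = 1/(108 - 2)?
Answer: -23447/106 ≈ -221.20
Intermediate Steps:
E(c, R) = 1
Y = 1/106 ≈ 0.0094340
v(T, k) = -221 + k/106 (v(T, k) = k/106 - 221 = -221 + k/106)
E(-3, 1)*v(36, -21) = 1*(-221 + (1/106)*(-21)) = 1*(-221 - 21/106) = 1*(-23447/106) = -23447/106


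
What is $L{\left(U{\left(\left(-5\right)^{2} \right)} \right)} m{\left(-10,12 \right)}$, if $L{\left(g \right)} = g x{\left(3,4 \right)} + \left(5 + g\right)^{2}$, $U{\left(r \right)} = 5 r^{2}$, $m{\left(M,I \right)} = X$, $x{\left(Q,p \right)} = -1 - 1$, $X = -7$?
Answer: $-68534550$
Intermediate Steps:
$x{\left(Q,p \right)} = -2$
$m{\left(M,I \right)} = -7$
$L{\left(g \right)} = \left(5 + g\right)^{2} - 2 g$ ($L{\left(g \right)} = g \left(-2\right) + \left(5 + g\right)^{2} = - 2 g + \left(5 + g\right)^{2} = \left(5 + g\right)^{2} - 2 g$)
$L{\left(U{\left(\left(-5\right)^{2} \right)} \right)} m{\left(-10,12 \right)} = \left(\left(5 + 5 \left(\left(-5\right)^{2}\right)^{2}\right)^{2} - 2 \cdot 5 \left(\left(-5\right)^{2}\right)^{2}\right) \left(-7\right) = \left(\left(5 + 5 \cdot 25^{2}\right)^{2} - 2 \cdot 5 \cdot 25^{2}\right) \left(-7\right) = \left(\left(5 + 5 \cdot 625\right)^{2} - 2 \cdot 5 \cdot 625\right) \left(-7\right) = \left(\left(5 + 3125\right)^{2} - 6250\right) \left(-7\right) = \left(3130^{2} - 6250\right) \left(-7\right) = \left(9796900 - 6250\right) \left(-7\right) = 9790650 \left(-7\right) = -68534550$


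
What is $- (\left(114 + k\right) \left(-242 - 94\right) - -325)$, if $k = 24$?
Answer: $46043$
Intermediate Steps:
$- (\left(114 + k\right) \left(-242 - 94\right) - -325) = - (\left(114 + 24\right) \left(-242 - 94\right) - -325) = - (138 \left(-336\right) + 325) = - (-46368 + 325) = \left(-1\right) \left(-46043\right) = 46043$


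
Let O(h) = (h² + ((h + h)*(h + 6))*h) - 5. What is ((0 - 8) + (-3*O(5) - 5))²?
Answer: 2968729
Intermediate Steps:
O(h) = -5 + h² + 2*h²*(6 + h) (O(h) = (h² + ((2*h)*(6 + h))*h) - 5 = (h² + (2*h*(6 + h))*h) - 5 = (h² + 2*h²*(6 + h)) - 5 = -5 + h² + 2*h²*(6 + h))
((0 - 8) + (-3*O(5) - 5))² = ((0 - 8) + (-3*(-5 + 2*5³ + 13*5²) - 5))² = (-8 + (-3*(-5 + 2*125 + 13*25) - 5))² = (-8 + (-3*(-5 + 250 + 325) - 5))² = (-8 + (-3*570 - 5))² = (-8 + (-1710 - 5))² = (-8 - 1715)² = (-1723)² = 2968729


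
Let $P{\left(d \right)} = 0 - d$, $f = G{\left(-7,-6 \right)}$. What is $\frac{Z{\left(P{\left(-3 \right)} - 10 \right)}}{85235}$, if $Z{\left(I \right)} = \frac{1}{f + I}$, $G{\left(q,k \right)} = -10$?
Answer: $- \frac{1}{1448995} \approx -6.9013 \cdot 10^{-7}$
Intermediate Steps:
$f = -10$
$P{\left(d \right)} = - d$
$Z{\left(I \right)} = \frac{1}{-10 + I}$
$\frac{Z{\left(P{\left(-3 \right)} - 10 \right)}}{85235} = \frac{1}{\left(-10 - 7\right) 85235} = \frac{1}{-10 + \left(3 - 10\right)} \frac{1}{85235} = \frac{1}{-10 - 7} \cdot \frac{1}{85235} = \frac{1}{-17} \cdot \frac{1}{85235} = \left(- \frac{1}{17}\right) \frac{1}{85235} = - \frac{1}{1448995}$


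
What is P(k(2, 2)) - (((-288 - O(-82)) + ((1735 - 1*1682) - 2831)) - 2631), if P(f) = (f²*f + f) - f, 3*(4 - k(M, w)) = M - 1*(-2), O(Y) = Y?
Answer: 152117/27 ≈ 5634.0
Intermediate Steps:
k(M, w) = 10/3 - M/3 (k(M, w) = 4 - (M - 1*(-2))/3 = 4 - (M + 2)/3 = 4 - (2 + M)/3 = 4 + (-⅔ - M/3) = 10/3 - M/3)
P(f) = f³ (P(f) = (f³ + f) - f = (f + f³) - f = f³)
P(k(2, 2)) - (((-288 - O(-82)) + ((1735 - 1*1682) - 2831)) - 2631) = (10/3 - ⅓*2)³ - (((-288 - 1*(-82)) + ((1735 - 1*1682) - 2831)) - 2631) = (10/3 - ⅔)³ - (((-288 + 82) + ((1735 - 1682) - 2831)) - 2631) = (8/3)³ - ((-206 + (53 - 2831)) - 2631) = 512/27 - ((-206 - 2778) - 2631) = 512/27 - (-2984 - 2631) = 512/27 - 1*(-5615) = 512/27 + 5615 = 152117/27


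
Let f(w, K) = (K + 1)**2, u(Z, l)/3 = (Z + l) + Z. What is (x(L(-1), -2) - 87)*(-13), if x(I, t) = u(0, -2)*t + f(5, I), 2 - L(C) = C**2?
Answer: 923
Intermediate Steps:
L(C) = 2 - C**2
u(Z, l) = 3*l + 6*Z (u(Z, l) = 3*((Z + l) + Z) = 3*(l + 2*Z) = 3*l + 6*Z)
f(w, K) = (1 + K)**2
x(I, t) = (1 + I)**2 - 6*t (x(I, t) = (3*(-2) + 6*0)*t + (1 + I)**2 = (-6 + 0)*t + (1 + I)**2 = -6*t + (1 + I)**2 = (1 + I)**2 - 6*t)
(x(L(-1), -2) - 87)*(-13) = (((1 + (2 - 1*(-1)**2))**2 - 6*(-2)) - 87)*(-13) = (((1 + (2 - 1*1))**2 + 12) - 87)*(-13) = (((1 + (2 - 1))**2 + 12) - 87)*(-13) = (((1 + 1)**2 + 12) - 87)*(-13) = ((2**2 + 12) - 87)*(-13) = ((4 + 12) - 87)*(-13) = (16 - 87)*(-13) = -71*(-13) = 923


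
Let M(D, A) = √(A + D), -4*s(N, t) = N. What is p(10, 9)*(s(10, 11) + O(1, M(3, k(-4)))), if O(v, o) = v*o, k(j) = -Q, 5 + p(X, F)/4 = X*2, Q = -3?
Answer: -150 + 60*√6 ≈ -3.0306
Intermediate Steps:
p(X, F) = -20 + 8*X (p(X, F) = -20 + 4*(X*2) = -20 + 4*(2*X) = -20 + 8*X)
s(N, t) = -N/4
k(j) = 3 (k(j) = -1*(-3) = 3)
O(v, o) = o*v
p(10, 9)*(s(10, 11) + O(1, M(3, k(-4)))) = (-20 + 8*10)*(-¼*10 + √(3 + 3)*1) = (-20 + 80)*(-5/2 + √6*1) = 60*(-5/2 + √6) = -150 + 60*√6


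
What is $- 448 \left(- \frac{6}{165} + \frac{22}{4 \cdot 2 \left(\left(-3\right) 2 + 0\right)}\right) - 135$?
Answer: $\frac{14293}{165} \approx 86.624$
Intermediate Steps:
$- 448 \left(- \frac{6}{165} + \frac{22}{4 \cdot 2 \left(\left(-3\right) 2 + 0\right)}\right) - 135 = - 448 \left(\left(-6\right) \frac{1}{165} + \frac{22}{8 \left(-6 + 0\right)}\right) - 135 = - 448 \left(- \frac{2}{55} + \frac{22}{8 \left(-6\right)}\right) - 135 = - 448 \left(- \frac{2}{55} + \frac{22}{-48}\right) - 135 = - 448 \left(- \frac{2}{55} + 22 \left(- \frac{1}{48}\right)\right) - 135 = - 448 \left(- \frac{2}{55} - \frac{11}{24}\right) - 135 = \left(-448\right) \left(- \frac{653}{1320}\right) - 135 = \frac{36568}{165} - 135 = \frac{14293}{165}$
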